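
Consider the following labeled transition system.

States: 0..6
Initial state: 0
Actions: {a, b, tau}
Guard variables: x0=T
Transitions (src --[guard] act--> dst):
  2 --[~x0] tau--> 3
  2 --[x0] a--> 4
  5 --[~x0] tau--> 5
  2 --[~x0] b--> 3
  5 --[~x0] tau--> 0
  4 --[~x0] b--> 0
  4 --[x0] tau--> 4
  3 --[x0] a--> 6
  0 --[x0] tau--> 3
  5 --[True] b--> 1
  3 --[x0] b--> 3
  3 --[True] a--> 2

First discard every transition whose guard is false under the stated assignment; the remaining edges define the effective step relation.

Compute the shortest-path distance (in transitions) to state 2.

BFS to 2:
  L0 = {0}
  L1 = {3}
  L2 = {2,6}
first hit 2 at d=2 via tau·a

Answer: 2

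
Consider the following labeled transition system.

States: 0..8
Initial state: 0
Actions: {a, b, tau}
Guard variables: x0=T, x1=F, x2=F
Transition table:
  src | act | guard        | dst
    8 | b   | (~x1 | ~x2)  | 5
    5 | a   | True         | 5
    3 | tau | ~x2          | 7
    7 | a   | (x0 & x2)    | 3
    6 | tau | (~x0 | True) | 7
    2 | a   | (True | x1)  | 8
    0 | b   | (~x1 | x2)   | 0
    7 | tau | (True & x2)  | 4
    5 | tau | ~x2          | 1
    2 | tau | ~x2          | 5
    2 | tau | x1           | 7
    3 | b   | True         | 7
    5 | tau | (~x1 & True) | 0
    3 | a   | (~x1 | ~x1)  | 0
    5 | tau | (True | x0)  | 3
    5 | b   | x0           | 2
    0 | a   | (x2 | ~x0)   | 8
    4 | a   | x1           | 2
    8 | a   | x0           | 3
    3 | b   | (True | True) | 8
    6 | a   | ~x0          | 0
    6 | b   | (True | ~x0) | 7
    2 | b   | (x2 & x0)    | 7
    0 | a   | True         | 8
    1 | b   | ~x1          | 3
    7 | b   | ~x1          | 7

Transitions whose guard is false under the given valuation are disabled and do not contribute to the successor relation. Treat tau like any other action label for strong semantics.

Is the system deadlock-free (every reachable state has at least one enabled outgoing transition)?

Answer: DEADLOCK-FREE

Working:
Reach set: {0,1,2,3,5,7,8}
  0: a→8  b→0  [2 out]
  1: b→3  [1 out]
  2: a→8  tau→5  [2 out]
  3: a→0  b→7  b→8  tau→7  [4 out]
  5: a→5  b→2  tau→0  tau→1  tau→3  [5 out]
  7: b→7  [1 out]
  8: a→3  b→5  [2 out]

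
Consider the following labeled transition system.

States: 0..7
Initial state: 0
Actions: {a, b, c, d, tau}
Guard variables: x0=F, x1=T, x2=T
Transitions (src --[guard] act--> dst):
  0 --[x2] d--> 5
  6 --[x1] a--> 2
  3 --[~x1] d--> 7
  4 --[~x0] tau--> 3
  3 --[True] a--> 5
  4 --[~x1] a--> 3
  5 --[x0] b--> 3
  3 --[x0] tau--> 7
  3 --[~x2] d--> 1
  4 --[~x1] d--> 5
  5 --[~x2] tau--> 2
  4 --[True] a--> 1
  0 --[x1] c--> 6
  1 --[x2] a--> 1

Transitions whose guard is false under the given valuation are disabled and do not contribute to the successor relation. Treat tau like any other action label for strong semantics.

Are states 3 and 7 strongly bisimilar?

Answer: NOT BISIMILAR

Working:
Compute ~ classes (split until stable):
  π0 = {{0,1,2,3,4,5,6,7}}
  π1 = {{0},{1,3,6},{2,5,7},{4}}
  π2 = {{0},{1},{2,5,7},{3,6},{4}}
5 equivalence class(es) (converged in 3)
class of 3: {3,6}; class of 7: {2,5,7}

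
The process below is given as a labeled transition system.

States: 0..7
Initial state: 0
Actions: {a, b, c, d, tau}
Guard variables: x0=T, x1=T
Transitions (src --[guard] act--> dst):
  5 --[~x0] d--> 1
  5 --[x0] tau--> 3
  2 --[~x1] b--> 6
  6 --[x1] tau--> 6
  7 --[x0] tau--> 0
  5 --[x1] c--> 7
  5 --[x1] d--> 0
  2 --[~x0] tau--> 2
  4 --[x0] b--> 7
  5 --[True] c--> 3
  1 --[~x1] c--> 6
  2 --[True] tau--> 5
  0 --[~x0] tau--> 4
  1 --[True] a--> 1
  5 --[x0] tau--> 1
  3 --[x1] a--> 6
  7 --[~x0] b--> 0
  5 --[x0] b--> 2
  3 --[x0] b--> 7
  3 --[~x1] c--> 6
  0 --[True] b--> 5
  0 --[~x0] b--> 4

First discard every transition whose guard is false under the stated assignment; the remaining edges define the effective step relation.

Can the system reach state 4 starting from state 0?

Answer: UNREACHABLE

Trace:
Guard filter leaves 14 enabled edge(s).
Layer 0: {0}
Layer 1: {5}  total {0,5}
Layer 2: {1,2,3,7}  total {0,1,2,3,5,7}
Layer 3: {6}  total {0,1,2,3,5,6,7}
R = {0,1,2,3,5,6,7}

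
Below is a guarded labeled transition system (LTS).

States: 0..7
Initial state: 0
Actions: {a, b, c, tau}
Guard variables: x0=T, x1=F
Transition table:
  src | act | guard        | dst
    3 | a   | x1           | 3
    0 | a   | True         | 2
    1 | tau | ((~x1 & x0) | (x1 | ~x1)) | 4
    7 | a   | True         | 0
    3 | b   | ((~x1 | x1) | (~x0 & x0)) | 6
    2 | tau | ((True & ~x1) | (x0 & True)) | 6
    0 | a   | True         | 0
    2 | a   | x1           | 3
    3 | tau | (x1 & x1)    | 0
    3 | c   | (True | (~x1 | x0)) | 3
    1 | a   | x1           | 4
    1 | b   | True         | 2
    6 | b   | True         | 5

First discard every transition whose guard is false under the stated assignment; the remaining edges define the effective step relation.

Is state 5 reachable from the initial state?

Guard filter leaves 9 enabled edge(s).
depth 0: {0}
depth 1: {2}  total {0,2}
depth 2: {6}  total {0,2,6}
depth 3: {5}  total {0,2,5,6}
Reach set: {0,2,5,6}
trace reaching 5: a·tau·b

Answer: REACHABLE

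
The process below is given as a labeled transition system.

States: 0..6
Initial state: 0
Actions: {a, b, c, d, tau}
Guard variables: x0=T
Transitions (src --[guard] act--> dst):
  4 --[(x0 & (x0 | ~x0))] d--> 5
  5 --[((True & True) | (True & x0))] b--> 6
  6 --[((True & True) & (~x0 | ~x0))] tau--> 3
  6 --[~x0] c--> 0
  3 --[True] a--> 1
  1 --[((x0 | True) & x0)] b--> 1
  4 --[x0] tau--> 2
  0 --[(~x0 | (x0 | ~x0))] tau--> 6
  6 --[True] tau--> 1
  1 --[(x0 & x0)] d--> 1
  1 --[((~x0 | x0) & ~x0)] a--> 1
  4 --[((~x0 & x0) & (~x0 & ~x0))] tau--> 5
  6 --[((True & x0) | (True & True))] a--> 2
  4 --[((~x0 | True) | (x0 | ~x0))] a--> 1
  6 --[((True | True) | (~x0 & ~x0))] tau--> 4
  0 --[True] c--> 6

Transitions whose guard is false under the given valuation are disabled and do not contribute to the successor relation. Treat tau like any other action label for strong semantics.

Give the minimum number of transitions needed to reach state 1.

Answer: 2

Analysis:
BFS to 1:
  L0 = {0}
  L1 = {6}
  L2 = {1,2,4}
first hit 1 at d=2 via c·tau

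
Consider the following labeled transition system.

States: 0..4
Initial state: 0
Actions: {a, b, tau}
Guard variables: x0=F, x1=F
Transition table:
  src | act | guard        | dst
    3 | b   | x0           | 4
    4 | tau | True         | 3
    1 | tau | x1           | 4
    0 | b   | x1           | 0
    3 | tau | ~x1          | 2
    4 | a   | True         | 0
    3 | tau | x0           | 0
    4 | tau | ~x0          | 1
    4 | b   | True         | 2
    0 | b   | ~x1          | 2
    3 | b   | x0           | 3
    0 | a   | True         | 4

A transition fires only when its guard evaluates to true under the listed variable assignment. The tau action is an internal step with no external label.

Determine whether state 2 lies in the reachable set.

After dropping false guards: 7 live edges.
L0 = {0}
L1 = {2,4}  total {0,2,4}
L2 = {1,3}  total {0,1,2,3,4}
Reach set: {0,1,2,3,4}
Path to 2: b

Answer: REACHABLE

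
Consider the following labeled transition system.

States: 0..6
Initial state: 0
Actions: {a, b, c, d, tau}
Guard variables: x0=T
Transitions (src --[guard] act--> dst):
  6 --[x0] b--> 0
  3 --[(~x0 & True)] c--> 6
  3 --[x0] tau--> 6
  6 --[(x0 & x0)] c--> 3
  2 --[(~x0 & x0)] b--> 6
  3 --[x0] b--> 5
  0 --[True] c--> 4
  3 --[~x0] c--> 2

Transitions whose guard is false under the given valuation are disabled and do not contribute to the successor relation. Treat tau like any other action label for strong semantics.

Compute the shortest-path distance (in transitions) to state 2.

Breadth-first toward 2:
  Layer 0: {0}
  Layer 1: {4}
2 never appears.

Answer: UNREACHABLE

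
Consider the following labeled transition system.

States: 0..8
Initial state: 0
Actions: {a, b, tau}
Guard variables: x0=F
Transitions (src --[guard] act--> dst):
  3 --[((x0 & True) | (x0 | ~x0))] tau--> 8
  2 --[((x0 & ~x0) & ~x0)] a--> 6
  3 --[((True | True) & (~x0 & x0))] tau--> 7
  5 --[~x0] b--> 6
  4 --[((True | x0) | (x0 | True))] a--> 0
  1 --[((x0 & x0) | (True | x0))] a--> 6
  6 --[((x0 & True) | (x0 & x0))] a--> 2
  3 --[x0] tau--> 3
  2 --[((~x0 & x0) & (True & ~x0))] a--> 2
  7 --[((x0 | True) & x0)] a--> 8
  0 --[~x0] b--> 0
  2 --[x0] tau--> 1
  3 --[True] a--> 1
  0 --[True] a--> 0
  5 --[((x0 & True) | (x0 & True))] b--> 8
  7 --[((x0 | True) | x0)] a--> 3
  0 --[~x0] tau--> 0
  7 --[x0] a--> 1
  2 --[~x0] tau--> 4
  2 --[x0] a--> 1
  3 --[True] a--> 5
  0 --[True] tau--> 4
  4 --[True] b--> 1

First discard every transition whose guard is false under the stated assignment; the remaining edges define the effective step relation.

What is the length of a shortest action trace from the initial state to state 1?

Answer: 2

Working:
Layered search for 1:
  Layer 0: {0}
  Layer 1: {4}
  Layer 2: {1}
1 enters at depth 2; path tau·b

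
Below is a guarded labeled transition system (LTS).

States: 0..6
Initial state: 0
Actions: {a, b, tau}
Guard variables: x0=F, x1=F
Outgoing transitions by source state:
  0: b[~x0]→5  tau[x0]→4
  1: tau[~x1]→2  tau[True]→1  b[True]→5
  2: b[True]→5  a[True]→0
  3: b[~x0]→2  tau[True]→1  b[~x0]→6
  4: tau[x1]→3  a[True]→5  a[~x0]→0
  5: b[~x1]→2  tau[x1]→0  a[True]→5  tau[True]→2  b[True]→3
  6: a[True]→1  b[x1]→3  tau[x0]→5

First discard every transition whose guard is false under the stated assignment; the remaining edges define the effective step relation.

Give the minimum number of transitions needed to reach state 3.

BFS to 3:
  Layer 0: {0}
  Layer 1: {5}
  Layer 2: {2,3}
depth(3)=2, e.g. b·b

Answer: 2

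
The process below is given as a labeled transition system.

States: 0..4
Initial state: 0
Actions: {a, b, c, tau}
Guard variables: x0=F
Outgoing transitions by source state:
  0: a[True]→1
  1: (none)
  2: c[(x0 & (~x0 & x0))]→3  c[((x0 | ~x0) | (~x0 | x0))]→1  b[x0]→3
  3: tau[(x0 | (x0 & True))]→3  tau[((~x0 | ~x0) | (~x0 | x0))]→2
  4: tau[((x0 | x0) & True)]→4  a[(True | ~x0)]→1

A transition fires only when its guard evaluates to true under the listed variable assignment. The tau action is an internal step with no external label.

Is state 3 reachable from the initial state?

Guard filter leaves 4 enabled edge(s).
Layer 0: {0}
Layer 1: {1}  now seen {0,1}
R = {0,1}

Answer: UNREACHABLE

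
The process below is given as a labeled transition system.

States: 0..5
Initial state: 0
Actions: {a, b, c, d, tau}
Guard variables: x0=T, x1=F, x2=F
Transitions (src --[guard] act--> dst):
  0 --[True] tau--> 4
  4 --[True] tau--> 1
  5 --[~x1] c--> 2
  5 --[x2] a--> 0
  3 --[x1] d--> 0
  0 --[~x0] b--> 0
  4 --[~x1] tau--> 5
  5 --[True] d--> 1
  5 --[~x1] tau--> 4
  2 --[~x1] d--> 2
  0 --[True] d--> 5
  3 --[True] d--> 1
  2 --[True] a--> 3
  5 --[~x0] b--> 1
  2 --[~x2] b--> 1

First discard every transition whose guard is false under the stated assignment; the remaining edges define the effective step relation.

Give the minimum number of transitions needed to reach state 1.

Layered search for 1:
  L0 = {0}
  L1 = {4,5}
  L2 = {1,2}
1 enters at depth 2; path d·d

Answer: 2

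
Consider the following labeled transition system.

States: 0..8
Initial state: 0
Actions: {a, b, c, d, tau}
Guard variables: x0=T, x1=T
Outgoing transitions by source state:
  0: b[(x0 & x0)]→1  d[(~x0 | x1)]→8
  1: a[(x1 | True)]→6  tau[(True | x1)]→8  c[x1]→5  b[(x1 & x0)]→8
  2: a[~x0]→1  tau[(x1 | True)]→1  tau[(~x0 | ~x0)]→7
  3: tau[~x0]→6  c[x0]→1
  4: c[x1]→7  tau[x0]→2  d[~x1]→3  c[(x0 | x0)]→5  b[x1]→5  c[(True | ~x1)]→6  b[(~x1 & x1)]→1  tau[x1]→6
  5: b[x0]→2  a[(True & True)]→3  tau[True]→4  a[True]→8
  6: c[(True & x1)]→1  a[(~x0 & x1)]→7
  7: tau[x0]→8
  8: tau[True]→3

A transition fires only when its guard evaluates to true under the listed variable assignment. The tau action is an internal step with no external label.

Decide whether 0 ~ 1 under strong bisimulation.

Compute ~ classes (split until stable):
  P[0] = {{0,1,2,3,4,5,6,7,8}}
  P[1] = {{0},{1},{2,7,8},{3,6},{4},{5}}
  P[2] = {{0},{1},{2},{3,6},{4},{5},{7},{8}}
Fixed point at round 3; 8 class(es).
0∈{0}, 1∈{1}

Answer: NOT BISIMILAR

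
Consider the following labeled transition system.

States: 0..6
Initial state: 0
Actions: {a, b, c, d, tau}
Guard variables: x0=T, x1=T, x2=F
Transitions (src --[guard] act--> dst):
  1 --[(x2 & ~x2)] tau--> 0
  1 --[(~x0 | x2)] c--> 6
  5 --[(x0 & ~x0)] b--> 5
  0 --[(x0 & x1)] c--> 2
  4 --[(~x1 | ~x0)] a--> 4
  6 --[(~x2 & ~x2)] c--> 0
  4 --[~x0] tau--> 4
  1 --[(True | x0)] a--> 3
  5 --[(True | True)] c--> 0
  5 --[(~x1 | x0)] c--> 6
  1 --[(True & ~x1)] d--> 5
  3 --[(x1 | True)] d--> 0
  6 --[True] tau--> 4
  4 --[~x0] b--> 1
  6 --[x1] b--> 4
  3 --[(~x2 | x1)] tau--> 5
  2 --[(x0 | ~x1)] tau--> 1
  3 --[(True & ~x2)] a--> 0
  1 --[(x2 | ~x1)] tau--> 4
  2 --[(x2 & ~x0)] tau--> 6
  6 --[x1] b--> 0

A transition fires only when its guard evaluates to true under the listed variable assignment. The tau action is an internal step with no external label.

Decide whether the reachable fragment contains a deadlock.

R = {0,1,2,3,4,5,6}
  0: c→2  [1 exit(s)]
  1: a→3  [1 exit(s)]
  2: tau→1  [1 exit(s)]
  3: a→0  d→0  tau→5  [3 exit(s)]
  4: ∅  [STUCK]
  5: c→0  c→6  [2 exit(s)]
  6: b→0  b→4  c→0  tau→4  [4 exit(s)]
witness 4: c·tau·a·tau·c·tau

Answer: DEADLOCK at state 4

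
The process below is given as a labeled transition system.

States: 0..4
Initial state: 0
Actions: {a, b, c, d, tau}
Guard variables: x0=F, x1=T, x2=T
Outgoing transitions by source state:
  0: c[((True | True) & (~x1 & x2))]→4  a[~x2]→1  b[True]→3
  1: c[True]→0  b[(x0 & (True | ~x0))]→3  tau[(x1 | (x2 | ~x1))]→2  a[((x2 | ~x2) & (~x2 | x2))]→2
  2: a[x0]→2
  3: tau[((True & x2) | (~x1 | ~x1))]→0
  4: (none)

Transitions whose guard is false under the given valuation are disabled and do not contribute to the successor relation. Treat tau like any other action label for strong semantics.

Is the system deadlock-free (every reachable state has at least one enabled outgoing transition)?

Reachable = {0,3}
  0: b→3  [deg 1]
  3: tau→0  [deg 1]

Answer: DEADLOCK-FREE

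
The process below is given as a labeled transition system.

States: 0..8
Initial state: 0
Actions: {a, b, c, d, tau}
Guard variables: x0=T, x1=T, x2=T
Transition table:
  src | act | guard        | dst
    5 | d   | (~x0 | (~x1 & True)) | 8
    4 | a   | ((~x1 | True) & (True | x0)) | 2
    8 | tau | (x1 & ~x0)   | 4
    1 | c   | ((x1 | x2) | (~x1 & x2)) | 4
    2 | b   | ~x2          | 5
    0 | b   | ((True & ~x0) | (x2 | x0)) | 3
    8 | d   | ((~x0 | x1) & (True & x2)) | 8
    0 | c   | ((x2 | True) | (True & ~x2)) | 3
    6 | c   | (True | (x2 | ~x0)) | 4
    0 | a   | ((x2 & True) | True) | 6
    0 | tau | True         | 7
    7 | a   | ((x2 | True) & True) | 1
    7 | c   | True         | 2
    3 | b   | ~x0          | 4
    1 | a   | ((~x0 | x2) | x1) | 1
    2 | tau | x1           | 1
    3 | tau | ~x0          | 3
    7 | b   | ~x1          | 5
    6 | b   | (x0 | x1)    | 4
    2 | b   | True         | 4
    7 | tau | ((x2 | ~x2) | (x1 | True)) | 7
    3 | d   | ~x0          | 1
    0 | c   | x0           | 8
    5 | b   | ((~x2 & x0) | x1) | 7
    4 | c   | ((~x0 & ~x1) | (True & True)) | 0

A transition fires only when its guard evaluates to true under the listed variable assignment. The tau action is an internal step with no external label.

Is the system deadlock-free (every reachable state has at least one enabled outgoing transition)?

Answer: DEADLOCK at state 3

Analysis:
Reachable = {0,1,2,3,4,6,7,8}
  0: a→6  b→3  c→3  c→8  tau→7  [5 out]
  1: a→1  c→4  [2 out]
  2: b→4  tau→1  [2 out]
  3: ∅  [STUCK]
  4: a→2  c→0  [2 out]
  6: b→4  c→4  [2 out]
  7: a→1  c→2  tau→7  [3 out]
  8: d→8  [1 out]
trace reaching 3: b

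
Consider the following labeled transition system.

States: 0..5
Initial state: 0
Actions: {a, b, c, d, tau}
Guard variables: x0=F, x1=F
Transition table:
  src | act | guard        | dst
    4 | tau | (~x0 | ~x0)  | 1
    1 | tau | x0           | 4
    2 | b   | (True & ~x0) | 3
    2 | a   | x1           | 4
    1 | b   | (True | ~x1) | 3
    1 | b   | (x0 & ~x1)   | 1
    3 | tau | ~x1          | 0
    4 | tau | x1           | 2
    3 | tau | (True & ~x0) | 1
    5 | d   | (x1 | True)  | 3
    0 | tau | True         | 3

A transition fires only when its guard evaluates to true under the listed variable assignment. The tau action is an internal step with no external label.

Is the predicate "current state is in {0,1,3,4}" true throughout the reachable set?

Answer: INVARIANT HOLDS

Trace:
Allowed set {0,1,3,4}
R = {0,1,3}
  0: ok
  1: ok
  3: ok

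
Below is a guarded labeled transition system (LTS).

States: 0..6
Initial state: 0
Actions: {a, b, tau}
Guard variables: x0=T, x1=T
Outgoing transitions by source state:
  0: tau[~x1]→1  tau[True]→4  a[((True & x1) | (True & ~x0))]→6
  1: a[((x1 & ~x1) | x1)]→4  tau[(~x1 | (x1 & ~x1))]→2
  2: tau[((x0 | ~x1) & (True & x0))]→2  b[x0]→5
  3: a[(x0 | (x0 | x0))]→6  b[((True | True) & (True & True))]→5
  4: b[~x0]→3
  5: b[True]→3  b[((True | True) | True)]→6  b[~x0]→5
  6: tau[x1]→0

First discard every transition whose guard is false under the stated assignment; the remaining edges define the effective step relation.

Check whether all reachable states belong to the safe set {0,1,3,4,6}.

Answer: INVARIANT HOLDS

Trace:
Safe = {0,1,3,4,6}
Reachable = {0,4,6}
  0: safe
  4: safe
  6: safe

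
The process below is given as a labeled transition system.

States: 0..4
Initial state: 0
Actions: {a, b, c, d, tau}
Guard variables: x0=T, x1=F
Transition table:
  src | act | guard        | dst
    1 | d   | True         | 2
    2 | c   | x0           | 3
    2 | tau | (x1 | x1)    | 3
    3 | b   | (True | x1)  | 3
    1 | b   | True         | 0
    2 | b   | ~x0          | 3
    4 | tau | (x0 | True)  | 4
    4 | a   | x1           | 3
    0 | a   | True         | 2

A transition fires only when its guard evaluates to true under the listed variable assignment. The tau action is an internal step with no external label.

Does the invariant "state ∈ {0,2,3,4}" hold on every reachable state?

Answer: INVARIANT HOLDS

Analysis:
Allowed set {0,2,3,4}
R = {0,2,3}
  0: safe
  2: safe
  3: safe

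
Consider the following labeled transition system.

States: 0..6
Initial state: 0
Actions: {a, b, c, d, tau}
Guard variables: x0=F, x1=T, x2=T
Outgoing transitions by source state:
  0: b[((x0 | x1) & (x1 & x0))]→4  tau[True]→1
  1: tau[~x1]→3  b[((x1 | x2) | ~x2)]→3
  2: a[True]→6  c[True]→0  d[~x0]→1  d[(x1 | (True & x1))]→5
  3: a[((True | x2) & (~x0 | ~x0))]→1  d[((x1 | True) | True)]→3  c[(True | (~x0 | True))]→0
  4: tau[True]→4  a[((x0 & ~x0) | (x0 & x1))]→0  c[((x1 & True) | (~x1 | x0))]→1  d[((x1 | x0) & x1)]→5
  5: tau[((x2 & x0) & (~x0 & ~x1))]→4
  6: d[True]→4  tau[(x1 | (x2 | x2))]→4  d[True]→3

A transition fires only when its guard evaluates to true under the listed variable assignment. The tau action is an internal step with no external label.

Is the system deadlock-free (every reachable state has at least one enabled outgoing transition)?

Reachable = {0,1,3}
  0: tau→1  [1 out]
  1: b→3  [1 out]
  3: a→1  c→0  d→3  [3 out]

Answer: DEADLOCK-FREE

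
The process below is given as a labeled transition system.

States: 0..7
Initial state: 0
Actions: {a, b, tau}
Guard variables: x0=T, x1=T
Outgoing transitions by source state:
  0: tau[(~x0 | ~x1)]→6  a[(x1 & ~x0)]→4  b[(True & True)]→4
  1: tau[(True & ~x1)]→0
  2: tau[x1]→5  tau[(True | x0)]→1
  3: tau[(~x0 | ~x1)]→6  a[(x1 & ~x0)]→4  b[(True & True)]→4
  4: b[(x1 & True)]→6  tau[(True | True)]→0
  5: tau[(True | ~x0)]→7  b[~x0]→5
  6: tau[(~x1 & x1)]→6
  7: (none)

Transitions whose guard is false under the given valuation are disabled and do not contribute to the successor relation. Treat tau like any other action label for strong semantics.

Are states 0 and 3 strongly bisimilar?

Answer: BISIMILAR

Trace:
Compute ~ classes (split until stable):
  π0 = {{0,1,2,3,4,5,6,7}}
  π1 = {{0,3},{1,6,7},{2,5},{4}}
  π2 = {{0,3},{1,6,7},{2},{4},{5}}
Fixed point at round 3; 5 class(es).
[0]={0,3}  [3]={0,3}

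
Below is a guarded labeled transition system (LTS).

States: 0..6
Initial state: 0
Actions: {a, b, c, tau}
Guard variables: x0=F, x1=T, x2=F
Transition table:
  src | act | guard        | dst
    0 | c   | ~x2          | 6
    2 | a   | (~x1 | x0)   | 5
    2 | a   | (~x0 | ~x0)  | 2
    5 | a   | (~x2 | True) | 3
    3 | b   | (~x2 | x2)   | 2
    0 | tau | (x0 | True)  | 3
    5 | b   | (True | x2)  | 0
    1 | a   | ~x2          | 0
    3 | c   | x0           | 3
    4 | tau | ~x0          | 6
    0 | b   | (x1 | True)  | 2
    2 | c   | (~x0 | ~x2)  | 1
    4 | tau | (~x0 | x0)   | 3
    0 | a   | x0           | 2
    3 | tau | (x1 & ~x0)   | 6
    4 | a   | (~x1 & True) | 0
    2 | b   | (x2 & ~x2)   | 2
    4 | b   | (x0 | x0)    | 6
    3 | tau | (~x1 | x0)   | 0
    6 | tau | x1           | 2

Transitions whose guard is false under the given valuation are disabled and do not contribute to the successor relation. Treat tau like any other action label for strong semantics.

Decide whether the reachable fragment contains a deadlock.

Answer: DEADLOCK-FREE

Analysis:
Reachable = {0,1,2,3,6}
  0: b→2  c→6  tau→3  [deg 3]
  1: a→0  [deg 1]
  2: a→2  c→1  [deg 2]
  3: b→2  tau→6  [deg 2]
  6: tau→2  [deg 1]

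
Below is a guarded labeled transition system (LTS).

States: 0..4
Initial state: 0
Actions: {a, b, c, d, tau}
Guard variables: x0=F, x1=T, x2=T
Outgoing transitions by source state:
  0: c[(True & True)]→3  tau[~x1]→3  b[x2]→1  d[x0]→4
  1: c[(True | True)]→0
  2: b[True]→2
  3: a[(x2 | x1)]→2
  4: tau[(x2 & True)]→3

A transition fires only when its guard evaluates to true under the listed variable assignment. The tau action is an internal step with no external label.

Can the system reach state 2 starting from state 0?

Answer: REACHABLE

Trace:
After dropping false guards: 6 live edges.
Layer 0: {0}
Layer 1: {1,3}  total {0,1,3}
Layer 2: {2}  total {0,1,2,3}
R = {0,1,2,3}
trace reaching 2: c·a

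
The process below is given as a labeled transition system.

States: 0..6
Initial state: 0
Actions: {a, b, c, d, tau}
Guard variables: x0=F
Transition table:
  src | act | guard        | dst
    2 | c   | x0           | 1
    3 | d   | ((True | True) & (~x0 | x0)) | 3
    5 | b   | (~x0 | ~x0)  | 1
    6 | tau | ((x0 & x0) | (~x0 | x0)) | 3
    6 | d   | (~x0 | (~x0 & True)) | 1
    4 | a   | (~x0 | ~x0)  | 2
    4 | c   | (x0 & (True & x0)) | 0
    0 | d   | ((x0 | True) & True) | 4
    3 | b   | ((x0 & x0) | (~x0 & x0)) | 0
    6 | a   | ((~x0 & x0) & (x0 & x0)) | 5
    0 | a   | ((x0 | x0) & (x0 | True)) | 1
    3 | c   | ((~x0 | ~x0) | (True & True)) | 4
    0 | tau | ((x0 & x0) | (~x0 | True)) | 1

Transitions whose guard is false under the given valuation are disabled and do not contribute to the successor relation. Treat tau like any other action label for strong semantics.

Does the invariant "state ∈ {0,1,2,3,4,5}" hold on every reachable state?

Answer: INVARIANT HOLDS

Analysis:
Allowed set {0,1,2,3,4,5}
Reach set: {0,1,2,4}
  0: ok
  1: ok
  2: ok
  4: ok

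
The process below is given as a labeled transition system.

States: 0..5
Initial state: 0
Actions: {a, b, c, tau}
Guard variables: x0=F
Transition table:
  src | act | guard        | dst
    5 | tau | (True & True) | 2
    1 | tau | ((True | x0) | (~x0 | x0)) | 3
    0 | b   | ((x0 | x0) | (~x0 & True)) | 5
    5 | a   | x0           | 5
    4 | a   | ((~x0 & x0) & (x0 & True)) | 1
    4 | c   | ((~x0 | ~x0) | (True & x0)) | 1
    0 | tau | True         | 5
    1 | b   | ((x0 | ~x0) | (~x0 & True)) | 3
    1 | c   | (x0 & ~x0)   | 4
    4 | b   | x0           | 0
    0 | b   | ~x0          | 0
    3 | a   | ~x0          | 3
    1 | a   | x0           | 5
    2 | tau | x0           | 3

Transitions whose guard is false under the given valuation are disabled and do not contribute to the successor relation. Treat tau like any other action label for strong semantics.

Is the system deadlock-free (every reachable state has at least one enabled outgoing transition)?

Reach set: {0,2,5}
  0: b→0  b→5  tau→5  [deg 3]
  2: ∅  [no exit]
  5: tau→2  [deg 1]
witness 2: b·tau

Answer: DEADLOCK at state 2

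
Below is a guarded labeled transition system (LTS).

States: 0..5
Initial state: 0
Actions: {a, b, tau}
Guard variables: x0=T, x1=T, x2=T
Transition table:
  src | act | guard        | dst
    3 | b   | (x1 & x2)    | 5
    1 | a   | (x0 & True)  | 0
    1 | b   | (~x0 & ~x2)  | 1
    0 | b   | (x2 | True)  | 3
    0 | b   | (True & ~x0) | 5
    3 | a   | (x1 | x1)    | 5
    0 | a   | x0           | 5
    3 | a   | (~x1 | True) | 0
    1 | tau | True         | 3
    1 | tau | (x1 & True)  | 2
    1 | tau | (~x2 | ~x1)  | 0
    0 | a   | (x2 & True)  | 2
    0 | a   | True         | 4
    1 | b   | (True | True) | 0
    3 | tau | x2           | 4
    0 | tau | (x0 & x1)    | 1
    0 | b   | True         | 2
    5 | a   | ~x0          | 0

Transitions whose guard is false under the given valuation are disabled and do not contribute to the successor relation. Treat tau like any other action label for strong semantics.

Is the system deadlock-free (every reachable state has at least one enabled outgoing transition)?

Reachable = {0,1,2,3,4,5}
  0: a→2  a→4  a→5  b→2  b→3  tau→1  [6 exit(s)]
  1: a→0  b→0  tau→2  tau→3  [4 exit(s)]
  2: ∅  [STUCK]
  3: a→0  a→5  b→5  tau→4  [4 exit(s)]
  4: ∅  [STUCK]
  5: ∅  [STUCK]
Path to 2: b

Answer: DEADLOCK at state 2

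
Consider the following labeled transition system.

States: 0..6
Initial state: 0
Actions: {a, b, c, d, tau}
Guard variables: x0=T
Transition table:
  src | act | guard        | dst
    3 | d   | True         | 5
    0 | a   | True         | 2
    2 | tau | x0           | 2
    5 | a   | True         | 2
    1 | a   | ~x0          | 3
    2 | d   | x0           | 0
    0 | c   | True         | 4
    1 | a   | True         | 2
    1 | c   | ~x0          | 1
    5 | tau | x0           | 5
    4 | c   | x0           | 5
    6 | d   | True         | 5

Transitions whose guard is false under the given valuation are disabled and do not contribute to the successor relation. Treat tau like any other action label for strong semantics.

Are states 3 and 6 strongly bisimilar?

Answer: BISIMILAR

Analysis:
Refine partition for ~:
  P[0] = {{0,1,2,3,4,5,6}}
  P[1] = {{0},{1},{2},{3,6},{4},{5}}
stable after 2 split(s): 6 block(s)
class of 3: {3,6}; class of 6: {3,6}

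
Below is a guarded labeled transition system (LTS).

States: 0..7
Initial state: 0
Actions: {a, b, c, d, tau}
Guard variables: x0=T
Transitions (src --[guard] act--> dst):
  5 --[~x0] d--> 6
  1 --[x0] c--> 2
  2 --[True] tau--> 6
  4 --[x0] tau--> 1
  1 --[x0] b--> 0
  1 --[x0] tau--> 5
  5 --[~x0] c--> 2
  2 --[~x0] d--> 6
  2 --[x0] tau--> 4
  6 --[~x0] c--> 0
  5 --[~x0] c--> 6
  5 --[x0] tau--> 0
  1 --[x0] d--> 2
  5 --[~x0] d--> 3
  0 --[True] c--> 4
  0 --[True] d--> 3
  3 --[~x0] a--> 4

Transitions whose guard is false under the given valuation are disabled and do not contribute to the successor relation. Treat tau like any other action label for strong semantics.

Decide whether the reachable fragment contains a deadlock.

R = {0,1,2,3,4,5,6}
  0: c→4  d→3  [2 exit(s)]
  1: b→0  c→2  d→2  tau→5  [4 exit(s)]
  2: tau→4  tau→6  [2 exit(s)]
  3: ∅  [STUCK]
  4: tau→1  [1 exit(s)]
  5: tau→0  [1 exit(s)]
  6: ∅  [STUCK]
trace reaching 3: d

Answer: DEADLOCK at state 3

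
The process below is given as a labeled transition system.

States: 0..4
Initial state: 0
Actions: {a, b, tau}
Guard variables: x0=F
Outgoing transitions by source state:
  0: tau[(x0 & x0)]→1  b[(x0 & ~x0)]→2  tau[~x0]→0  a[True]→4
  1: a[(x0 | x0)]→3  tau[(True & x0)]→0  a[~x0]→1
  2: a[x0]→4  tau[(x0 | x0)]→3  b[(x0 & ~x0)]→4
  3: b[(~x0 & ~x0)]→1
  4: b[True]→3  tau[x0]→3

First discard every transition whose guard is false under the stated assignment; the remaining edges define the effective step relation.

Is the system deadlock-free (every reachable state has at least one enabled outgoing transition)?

Answer: DEADLOCK-FREE

Working:
Reach set: {0,1,3,4}
  0: a→4  tau→0  [2 out]
  1: a→1  [1 out]
  3: b→1  [1 out]
  4: b→3  [1 out]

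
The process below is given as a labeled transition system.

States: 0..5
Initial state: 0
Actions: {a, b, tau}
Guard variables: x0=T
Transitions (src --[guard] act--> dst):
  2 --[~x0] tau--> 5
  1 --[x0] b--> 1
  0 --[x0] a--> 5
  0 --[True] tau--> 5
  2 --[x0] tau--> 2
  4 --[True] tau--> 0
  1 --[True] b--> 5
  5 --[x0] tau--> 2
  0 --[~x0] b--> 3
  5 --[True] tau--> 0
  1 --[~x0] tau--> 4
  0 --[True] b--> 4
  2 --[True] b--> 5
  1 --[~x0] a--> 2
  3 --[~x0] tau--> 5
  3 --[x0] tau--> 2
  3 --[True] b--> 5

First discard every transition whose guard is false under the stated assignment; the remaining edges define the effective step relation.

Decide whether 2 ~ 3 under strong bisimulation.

Compute ~ classes (split until stable):
  P[0] = {{0,1,2,3,4,5}}
  P[1] = {{0},{1},{2,3},{4,5}}
  P[2] = {{0},{1},{2,3},{4},{5}}
stable after 3 split(s): 5 block(s)
2∈{2,3}, 3∈{2,3}

Answer: BISIMILAR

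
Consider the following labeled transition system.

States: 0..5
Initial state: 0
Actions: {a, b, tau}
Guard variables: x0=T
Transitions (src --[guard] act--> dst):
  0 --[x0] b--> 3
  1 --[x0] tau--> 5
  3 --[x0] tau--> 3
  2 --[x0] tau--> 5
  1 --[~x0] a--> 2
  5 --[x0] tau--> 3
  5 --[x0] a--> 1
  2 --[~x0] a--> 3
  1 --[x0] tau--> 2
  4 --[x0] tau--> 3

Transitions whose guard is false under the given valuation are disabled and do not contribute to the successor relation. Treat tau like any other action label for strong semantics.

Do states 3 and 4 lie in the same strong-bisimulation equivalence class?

Compute ~ classes (split until stable):
  π0 = {{0,1,2,3,4,5}}
  π1 = {{0},{1,2,3,4},{5}}
  π2 = {{0},{1},{2},{3,4},{5}}
5 equivalence class(es) (converged in 3)
3∈{3,4}, 4∈{3,4}

Answer: BISIMILAR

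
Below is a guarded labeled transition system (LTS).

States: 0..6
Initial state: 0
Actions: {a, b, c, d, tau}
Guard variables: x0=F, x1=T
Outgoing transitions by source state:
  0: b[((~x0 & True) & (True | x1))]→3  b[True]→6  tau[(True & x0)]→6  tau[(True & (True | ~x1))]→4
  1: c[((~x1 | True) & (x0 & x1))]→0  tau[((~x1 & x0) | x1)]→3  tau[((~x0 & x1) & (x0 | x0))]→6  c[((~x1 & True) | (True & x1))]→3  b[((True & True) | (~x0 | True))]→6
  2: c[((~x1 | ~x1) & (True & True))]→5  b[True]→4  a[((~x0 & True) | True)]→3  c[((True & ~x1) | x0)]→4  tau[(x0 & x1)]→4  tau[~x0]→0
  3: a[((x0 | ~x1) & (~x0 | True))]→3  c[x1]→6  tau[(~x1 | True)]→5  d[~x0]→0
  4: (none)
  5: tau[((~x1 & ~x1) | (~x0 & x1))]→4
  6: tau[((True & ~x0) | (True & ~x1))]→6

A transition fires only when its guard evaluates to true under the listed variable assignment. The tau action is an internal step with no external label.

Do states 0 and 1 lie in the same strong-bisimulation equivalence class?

Answer: NOT BISIMILAR

Analysis:
Compute ~ classes (split until stable):
  π0 = {{0,1,2,3,4,5,6}}
  π1 = {{0},{1},{2},{3},{4},{5,6}}
  π2 = {{0},{1},{2},{3},{4},{5},{6}}
stable after 3 split(s): 7 block(s)
0∈{0}, 1∈{1}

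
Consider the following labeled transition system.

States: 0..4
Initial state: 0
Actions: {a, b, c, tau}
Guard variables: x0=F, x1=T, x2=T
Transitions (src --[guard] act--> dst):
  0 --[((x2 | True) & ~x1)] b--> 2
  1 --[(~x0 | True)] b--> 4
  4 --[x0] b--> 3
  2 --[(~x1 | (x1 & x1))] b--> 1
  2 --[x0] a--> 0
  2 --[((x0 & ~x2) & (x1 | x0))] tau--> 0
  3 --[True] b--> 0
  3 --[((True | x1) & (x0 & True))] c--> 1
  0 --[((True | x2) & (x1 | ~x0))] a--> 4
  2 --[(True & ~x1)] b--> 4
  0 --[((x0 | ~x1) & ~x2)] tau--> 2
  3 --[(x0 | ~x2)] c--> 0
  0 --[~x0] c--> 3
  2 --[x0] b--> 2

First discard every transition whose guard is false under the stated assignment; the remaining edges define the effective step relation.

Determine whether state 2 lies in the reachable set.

After dropping false guards: 5 live edges.
L0 = {0}
L1 = {3,4}  now seen {0,3,4}
Reach set: {0,3,4}

Answer: UNREACHABLE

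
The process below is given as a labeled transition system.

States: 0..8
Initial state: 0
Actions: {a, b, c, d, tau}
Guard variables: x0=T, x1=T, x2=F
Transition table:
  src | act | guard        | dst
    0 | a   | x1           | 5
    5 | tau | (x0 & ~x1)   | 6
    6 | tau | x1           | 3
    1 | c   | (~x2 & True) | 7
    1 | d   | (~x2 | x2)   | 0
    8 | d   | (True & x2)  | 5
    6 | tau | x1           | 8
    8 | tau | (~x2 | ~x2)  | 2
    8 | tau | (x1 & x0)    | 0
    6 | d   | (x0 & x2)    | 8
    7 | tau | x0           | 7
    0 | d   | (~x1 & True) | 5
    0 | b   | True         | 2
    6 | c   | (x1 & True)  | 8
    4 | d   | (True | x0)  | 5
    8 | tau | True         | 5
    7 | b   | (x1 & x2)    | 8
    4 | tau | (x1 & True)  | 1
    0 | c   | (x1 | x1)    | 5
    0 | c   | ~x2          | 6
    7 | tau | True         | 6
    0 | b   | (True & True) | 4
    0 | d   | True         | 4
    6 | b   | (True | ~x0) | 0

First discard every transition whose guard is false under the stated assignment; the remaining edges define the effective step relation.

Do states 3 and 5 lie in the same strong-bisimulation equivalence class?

Answer: BISIMILAR

Working:
Compute ~ classes (split until stable):
  round 0: {{0,1,2,3,4,5,6,7,8}}
  round 1: {{0},{1},{2,3,5},{4},{6},{7,8}}
  round 2: {{0},{1},{2,3,5},{4},{6},{7},{8}}
7 equivalence class(es) (converged in 3)
class of 3: {2,3,5}; class of 5: {2,3,5}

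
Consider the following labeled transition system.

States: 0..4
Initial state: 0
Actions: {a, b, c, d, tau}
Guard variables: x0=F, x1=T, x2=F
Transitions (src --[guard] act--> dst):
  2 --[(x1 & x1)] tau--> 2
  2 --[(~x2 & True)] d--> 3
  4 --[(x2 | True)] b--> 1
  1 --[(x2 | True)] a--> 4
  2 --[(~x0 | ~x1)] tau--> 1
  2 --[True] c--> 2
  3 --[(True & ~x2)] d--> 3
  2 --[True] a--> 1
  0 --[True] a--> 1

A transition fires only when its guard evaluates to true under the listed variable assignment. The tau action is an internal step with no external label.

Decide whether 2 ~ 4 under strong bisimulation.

Answer: NOT BISIMILAR

Trace:
Refine partition for ~:
  π0 = {{0,1,2,3,4}}
  π1 = {{0,1},{2},{3},{4}}
  π2 = {{0},{1},{2},{3},{4}}
Fixed point at round 3; 5 class(es).
class of 2: {2}; class of 4: {4}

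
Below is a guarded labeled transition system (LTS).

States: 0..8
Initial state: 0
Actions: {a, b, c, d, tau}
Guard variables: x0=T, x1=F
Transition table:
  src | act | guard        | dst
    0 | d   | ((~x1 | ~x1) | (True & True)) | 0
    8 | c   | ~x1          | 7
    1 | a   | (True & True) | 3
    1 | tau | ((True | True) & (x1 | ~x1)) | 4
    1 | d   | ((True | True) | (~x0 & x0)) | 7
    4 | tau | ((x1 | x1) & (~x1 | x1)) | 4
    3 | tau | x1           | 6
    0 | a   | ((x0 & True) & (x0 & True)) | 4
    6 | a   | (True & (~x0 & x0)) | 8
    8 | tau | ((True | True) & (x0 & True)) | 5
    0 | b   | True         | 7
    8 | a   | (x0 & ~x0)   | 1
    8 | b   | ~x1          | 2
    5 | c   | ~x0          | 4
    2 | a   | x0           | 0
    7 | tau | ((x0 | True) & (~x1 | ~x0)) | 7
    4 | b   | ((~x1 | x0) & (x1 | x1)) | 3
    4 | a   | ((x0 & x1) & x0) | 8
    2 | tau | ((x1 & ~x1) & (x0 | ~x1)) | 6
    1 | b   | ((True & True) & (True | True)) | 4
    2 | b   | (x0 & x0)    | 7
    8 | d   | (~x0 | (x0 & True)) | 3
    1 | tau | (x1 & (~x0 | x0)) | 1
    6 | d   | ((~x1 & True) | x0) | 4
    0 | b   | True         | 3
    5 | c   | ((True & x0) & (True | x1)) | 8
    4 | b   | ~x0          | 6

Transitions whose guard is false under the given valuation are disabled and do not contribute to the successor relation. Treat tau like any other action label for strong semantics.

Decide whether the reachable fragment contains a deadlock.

Answer: DEADLOCK at state 3

Analysis:
Reachable = {0,3,4,7}
  0: a→4  b→3  b→7  d→0  [deg 4]
  3: ∅  [STUCK]
  4: ∅  [STUCK]
  7: tau→7  [deg 1]
witness 3: b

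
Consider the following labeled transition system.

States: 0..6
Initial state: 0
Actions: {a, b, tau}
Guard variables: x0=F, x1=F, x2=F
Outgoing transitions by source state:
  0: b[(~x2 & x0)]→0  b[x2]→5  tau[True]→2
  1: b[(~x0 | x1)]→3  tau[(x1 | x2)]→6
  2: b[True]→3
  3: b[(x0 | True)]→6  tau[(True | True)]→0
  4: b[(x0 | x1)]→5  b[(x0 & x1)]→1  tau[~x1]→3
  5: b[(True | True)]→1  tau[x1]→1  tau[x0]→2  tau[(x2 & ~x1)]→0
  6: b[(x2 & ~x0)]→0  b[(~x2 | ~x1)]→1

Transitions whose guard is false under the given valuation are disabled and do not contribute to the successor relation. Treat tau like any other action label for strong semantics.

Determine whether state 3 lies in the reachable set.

Answer: REACHABLE

Trace:
8 transition(s) survive guard evaluation.
L0 = {0}
L1 = {2}  now seen {0,2}
L2 = {3}  now seen {0,2,3}
L3 = {6}  now seen {0,2,3,6}
L4 = {1}  now seen {0,1,2,3,6}
Reachable = {0,1,2,3,6}
Path to 3: tau·b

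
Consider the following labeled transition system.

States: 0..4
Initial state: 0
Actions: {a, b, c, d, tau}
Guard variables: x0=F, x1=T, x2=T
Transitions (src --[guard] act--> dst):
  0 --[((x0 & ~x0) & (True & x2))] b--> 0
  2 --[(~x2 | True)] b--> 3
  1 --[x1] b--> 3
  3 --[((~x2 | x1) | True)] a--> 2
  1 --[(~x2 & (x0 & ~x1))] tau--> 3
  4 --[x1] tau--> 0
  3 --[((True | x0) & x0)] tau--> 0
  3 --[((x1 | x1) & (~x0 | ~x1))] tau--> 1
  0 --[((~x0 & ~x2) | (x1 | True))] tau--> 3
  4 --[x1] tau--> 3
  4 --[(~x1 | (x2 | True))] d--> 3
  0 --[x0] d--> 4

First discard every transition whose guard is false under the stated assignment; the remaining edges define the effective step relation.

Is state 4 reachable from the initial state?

Answer: UNREACHABLE

Trace:
8 transition(s) survive guard evaluation.
depth 0: {0}
depth 1: {3}  total {0,3}
depth 2: {1,2}  total {0,1,2,3}
Reach set: {0,1,2,3}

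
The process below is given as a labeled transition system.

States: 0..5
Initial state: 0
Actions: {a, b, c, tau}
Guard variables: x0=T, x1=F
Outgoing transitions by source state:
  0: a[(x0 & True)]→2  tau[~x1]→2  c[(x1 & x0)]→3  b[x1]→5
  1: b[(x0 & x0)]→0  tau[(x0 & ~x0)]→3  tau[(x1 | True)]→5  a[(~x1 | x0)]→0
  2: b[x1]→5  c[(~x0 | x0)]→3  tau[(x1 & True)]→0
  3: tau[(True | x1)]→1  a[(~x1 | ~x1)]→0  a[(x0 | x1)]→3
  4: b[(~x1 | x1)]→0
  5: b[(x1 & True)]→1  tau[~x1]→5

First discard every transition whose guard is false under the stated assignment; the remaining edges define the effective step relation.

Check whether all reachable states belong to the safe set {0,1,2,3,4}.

Answer: INVARIANT VIOLATED at state 5

Working:
Safe = {0,1,2,3,4}
R = {0,1,2,3,5}
  0: ok
  1: ok
  2: ok
  3: ok
  5: VIOLATES
counterexample path to 5: a·c·tau·tau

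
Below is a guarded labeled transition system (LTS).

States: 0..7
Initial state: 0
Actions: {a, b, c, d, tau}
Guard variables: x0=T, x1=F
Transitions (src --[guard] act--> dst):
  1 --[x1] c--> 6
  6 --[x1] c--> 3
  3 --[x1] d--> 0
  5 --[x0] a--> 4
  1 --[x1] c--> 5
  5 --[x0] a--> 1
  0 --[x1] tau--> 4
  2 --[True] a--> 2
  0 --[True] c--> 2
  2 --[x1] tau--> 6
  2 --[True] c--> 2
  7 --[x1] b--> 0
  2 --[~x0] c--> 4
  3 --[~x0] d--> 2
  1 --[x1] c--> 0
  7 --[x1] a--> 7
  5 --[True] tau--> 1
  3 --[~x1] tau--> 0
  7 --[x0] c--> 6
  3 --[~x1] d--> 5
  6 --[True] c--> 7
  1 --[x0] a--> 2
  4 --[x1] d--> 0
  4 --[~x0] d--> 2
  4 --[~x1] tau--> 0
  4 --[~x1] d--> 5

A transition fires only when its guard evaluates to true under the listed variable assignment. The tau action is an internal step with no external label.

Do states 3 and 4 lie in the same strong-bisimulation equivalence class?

Answer: BISIMILAR

Trace:
Bisimulation quotient by refinement:
  π0 = {{0,1,2,3,4,5,6,7}}
  π1 = {{0,6,7},{1},{2},{3,4},{5}}
  π2 = {{0},{1},{2},{3,4},{5},{6,7}}
6 equivalence class(es) (converged in 3)
3∈{3,4}, 4∈{3,4}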